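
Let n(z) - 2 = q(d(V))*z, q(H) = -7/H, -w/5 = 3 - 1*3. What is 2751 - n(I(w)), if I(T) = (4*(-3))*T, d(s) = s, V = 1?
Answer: 2749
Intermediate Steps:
w = 0 (w = -5*(3 - 1*3) = -5*(3 - 3) = -5*0 = 0)
I(T) = -12*T
n(z) = 2 - 7*z (n(z) = 2 + (-7/1)*z = 2 + (-7*1)*z = 2 - 7*z)
2751 - n(I(w)) = 2751 - (2 - (-84)*0) = 2751 - (2 - 7*0) = 2751 - (2 + 0) = 2751 - 1*2 = 2751 - 2 = 2749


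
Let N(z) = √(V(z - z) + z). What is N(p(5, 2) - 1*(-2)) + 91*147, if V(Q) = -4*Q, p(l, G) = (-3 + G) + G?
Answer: 13377 + √3 ≈ 13379.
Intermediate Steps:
p(l, G) = -3 + 2*G
N(z) = √z (N(z) = √(-4*(z - z) + z) = √(-4*0 + z) = √(0 + z) = √z)
N(p(5, 2) - 1*(-2)) + 91*147 = √((-3 + 2*2) - 1*(-2)) + 91*147 = √((-3 + 4) + 2) + 13377 = √(1 + 2) + 13377 = √3 + 13377 = 13377 + √3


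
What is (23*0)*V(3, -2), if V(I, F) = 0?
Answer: 0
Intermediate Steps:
(23*0)*V(3, -2) = (23*0)*0 = 0*0 = 0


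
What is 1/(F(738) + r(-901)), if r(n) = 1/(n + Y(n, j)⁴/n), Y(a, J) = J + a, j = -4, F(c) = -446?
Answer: -670802762426/299178032042897 ≈ -0.0022422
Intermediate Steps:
r(n) = 1/(n + (-4 + n)⁴/n)
1/(F(738) + r(-901)) = 1/(-446 - 901/((-901)² + (-4 - 901)⁴)) = 1/(-446 - 901/(811801 + (-905)⁴)) = 1/(-446 - 901/(811801 + 670801950625)) = 1/(-446 - 901/670802762426) = 1/(-299178032042897/670802762426) = -670802762426/299178032042897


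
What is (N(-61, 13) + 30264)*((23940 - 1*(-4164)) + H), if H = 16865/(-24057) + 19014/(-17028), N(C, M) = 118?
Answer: 80292253140677/94041 ≈ 8.5380e+8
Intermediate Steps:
H = -3760591/2068902 (H = 16865*(-1/24057) + 19014*(-1/17028) = -16865/24057 - 3169/2838 = -3760591/2068902 ≈ -1.8177)
(N(-61, 13) + 30264)*((23940 - 1*(-4164)) + H) = (118 + 30264)*((23940 - 1*(-4164)) - 3760591/2068902) = 30382*((23940 + 4164) - 3760591/2068902) = 30382*(28104 - 3760591/2068902) = 30382*(58140661217/2068902) = 80292253140677/94041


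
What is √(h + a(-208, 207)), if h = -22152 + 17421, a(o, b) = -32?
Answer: I*√4763 ≈ 69.015*I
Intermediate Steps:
h = -4731
√(h + a(-208, 207)) = √(-4731 - 32) = √(-4763) = I*√4763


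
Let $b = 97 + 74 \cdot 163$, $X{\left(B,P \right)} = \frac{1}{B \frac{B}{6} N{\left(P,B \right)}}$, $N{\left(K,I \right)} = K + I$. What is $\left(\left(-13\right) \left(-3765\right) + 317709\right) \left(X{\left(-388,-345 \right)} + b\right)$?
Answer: $\frac{122987711446677387}{27587188} \approx 4.4581 \cdot 10^{9}$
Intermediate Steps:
$N{\left(K,I \right)} = I + K$
$X{\left(B,P \right)} = \frac{6}{B^{2} \left(B + P\right)}$ ($X{\left(B,P \right)} = \frac{1}{B \frac{B}{6} \left(B + P\right)} = \frac{1}{\frac{B^{2}}{6} \left(B + P\right)} = \frac{1}{\frac{1}{6} B^{2} \left(B + P\right)} = \frac{6}{B^{2} \left(B + P\right)}$)
$b = 12159$ ($b = 97 + 12062 = 12159$)
$\left(\left(-13\right) \left(-3765\right) + 317709\right) \left(X{\left(-388,-345 \right)} + b\right) = \left(\left(-13\right) \left(-3765\right) + 317709\right) \left(\frac{6}{150544 \left(-388 - 345\right)} + 12159\right) = \left(48945 + 317709\right) \left(6 \cdot \frac{1}{150544} \frac{1}{-733} + 12159\right) = 366654 \left(6 \cdot \frac{1}{150544} \left(- \frac{1}{733}\right) + 12159\right) = 366654 \left(- \frac{3}{55174376} + 12159\right) = 366654 \cdot \frac{670865237781}{55174376} = \frac{122987711446677387}{27587188}$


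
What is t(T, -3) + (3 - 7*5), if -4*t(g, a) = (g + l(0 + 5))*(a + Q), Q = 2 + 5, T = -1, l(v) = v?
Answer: -36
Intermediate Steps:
Q = 7
t(g, a) = -(5 + g)*(7 + a)/4 (t(g, a) = -(g + (0 + 5))*(a + 7)/4 = -(g + 5)*(7 + a)/4 = -(5 + g)*(7 + a)/4)
t(T, -3) + (3 - 7*5) = (-35/4 - 7/4*(-1) - 5/4*(-3) - 1/4*(-3)*(-1)) + (3 - 7*5) = (-35/4 + 7/4 + 15/4 - 3/4) + (3 - 35) = -4 - 32 = -36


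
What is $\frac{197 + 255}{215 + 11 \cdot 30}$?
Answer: $\frac{452}{545} \approx 0.82936$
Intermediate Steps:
$\frac{197 + 255}{215 + 11 \cdot 30} = \frac{452}{215 + 330} = \frac{452}{545}$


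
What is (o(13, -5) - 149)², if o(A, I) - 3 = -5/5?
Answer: 21609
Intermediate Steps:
o(A, I) = 2 (o(A, I) = 3 - 5/5 = 3 - 5*⅕ = 3 - 1 = 2)
(o(13, -5) - 149)² = (2 - 149)² = (-147)² = 21609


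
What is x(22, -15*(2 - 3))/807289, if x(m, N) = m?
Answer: 22/807289 ≈ 2.7252e-5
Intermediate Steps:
x(22, -15*(2 - 3))/807289 = 22/807289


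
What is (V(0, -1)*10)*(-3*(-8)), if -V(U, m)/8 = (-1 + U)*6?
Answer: 11520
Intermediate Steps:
V(U, m) = 48 - 48*U (V(U, m) = -8*(-1 + U)*6 = -8*(-6 + 6*U) = 48 - 48*U)
(V(0, -1)*10)*(-3*(-8)) = ((48 - 48*0)*10)*(-3*(-8)) = ((48 + 0)*10)*24 = (48*10)*24 = 480*24 = 11520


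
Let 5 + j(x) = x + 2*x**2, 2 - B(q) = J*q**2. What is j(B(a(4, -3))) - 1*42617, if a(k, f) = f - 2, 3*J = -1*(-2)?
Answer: -379858/9 ≈ -42206.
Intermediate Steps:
J = 2/3 (J = (-1*(-2))/3 = (1/3)*2 = 2/3 ≈ 0.66667)
a(k, f) = -2 + f
B(q) = 2 - 2*q**2/3
j(x) = -5 + x + 2*x**2 (j(x) = -5 + (x + 2*x**2) = -5 + x + 2*x**2)
j(B(a(4, -3))) - 1*42617 = (-5 + (2 - 2*(-2 - 3)**2/3) + 2*(2 - 2*(-2 - 3)**2/3)**2) - 1*42617 = (-5 + (2 - 2/3*(-5)**2) + 2*(2 - 2/3*(-5)**2)**2) - 42617 = (-5 + (2 - 2/3*25) + 2*(2 - 2/3*25)**2) - 42617 = (-5 + (2 - 50/3) + 2*(2 - 50/3)**2) - 42617 = (-5 - 44/3 + 2*(-44/3)**2) - 42617 = (-5 - 44/3 + 2*(1936/9)) - 42617 = (-5 - 44/3 + 3872/9) - 42617 = 3695/9 - 42617 = -379858/9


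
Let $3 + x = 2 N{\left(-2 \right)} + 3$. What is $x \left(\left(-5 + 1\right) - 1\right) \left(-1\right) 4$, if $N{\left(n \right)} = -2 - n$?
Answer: $0$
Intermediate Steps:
$x = 0$ ($x = -3 + \left(2 \left(-2 - -2\right) + 3\right) = -3 + \left(2 \left(-2 + 2\right) + 3\right) = -3 + \left(2 \cdot 0 + 3\right) = -3 + \left(0 + 3\right) = -3 + 3 = 0$)
$x \left(\left(-5 + 1\right) - 1\right) \left(-1\right) 4 = 0 \left(\left(-5 + 1\right) - 1\right) \left(-1\right) 4 = 0 \left(-4 - 1\right) \left(-1\right) 4 = 0 \left(-5\right) \left(-1\right) 4 = 0 \cdot 5 \cdot 4 = 0 \cdot 20 = 0$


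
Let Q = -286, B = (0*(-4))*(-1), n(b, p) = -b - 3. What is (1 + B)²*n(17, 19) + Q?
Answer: -306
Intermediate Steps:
n(b, p) = -3 - b
B = 0 (B = 0*(-1) = 0)
(1 + B)²*n(17, 19) + Q = (1 + 0)²*(-3 - 1*17) - 286 = 1²*(-3 - 17) - 286 = 1*(-20) - 286 = -20 - 286 = -306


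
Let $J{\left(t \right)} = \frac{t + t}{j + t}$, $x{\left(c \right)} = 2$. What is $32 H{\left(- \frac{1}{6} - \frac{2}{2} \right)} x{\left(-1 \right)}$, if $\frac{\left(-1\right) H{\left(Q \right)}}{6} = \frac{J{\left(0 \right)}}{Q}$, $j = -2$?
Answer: $0$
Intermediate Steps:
$J{\left(t \right)} = \frac{2 t}{-2 + t}$ ($J{\left(t \right)} = \frac{t + t}{-2 + t} = \frac{2 t}{-2 + t}$)
$H{\left(Q \right)} = 0$ ($H{\left(Q \right)} = - 6 \frac{2 \cdot 0 \frac{1}{-2 + 0}}{Q} = - 6 \frac{2 \cdot 0 \frac{1}{-2}}{Q} = - 6 \frac{2 \cdot 0 \left(- \frac{1}{2}\right)}{Q} = - 6 \frac{0}{Q} = \left(-6\right) 0 = 0$)
$32 H{\left(- \frac{1}{6} - \frac{2}{2} \right)} x{\left(-1 \right)} = 32 \cdot 0 \cdot 2 = 0 \cdot 2 = 0$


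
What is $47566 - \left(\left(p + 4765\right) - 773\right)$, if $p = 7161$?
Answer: $36413$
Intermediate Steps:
$47566 - \left(\left(p + 4765\right) - 773\right) = 47566 - \left(\left(7161 + 4765\right) - 773\right) = 47566 - \left(11926 - 773\right) = 47566 - 11153 = 36413$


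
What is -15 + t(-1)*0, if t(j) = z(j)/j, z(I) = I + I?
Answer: -15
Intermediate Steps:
z(I) = 2*I
t(j) = 2 (t(j) = (2*j)/j = 2)
-15 + t(-1)*0 = -15 + 2*0 = -15 + 0 = -15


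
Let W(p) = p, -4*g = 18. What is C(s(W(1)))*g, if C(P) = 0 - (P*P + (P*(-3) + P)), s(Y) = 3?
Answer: 27/2 ≈ 13.500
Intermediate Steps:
g = -9/2 (g = -1/4*18 = -9/2 ≈ -4.5000)
C(P) = -P**2 + 2*P (C(P) = 0 - (P**2 + (-3*P + P)) = 0 - (P**2 - 2*P) = 0 + (-P**2 + 2*P) = -P**2 + 2*P)
C(s(W(1)))*g = (3*(2 - 1*3))*(-9/2) = (3*(2 - 3))*(-9/2) = (3*(-1))*(-9/2) = -3*(-9/2) = 27/2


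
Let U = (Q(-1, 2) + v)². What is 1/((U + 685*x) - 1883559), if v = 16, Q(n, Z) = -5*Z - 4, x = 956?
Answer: -1/1228695 ≈ -8.1387e-7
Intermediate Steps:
Q(n, Z) = -4 - 5*Z
U = 4 (U = ((-4 - 5*2) + 16)² = ((-4 - 10) + 16)² = (-14 + 16)² = 2² = 4)
1/((U + 685*x) - 1883559) = 1/((4 + 685*956) - 1883559) = 1/((4 + 654860) - 1883559) = 1/(654864 - 1883559) = 1/(-1228695) = -1/1228695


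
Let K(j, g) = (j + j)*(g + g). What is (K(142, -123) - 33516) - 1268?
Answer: -104648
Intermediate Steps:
K(j, g) = 4*g*j (K(j, g) = (2*j)*(2*g) = 4*g*j)
(K(142, -123) - 33516) - 1268 = (4*(-123)*142 - 33516) - 1268 = (-69864 - 33516) - 1268 = -103380 - 1268 = -104648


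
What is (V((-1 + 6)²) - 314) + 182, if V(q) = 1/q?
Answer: -3299/25 ≈ -131.96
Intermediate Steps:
(V((-1 + 6)²) - 314) + 182 = (1/((-1 + 6)²) - 314) + 182 = (1/(5²) - 314) + 182 = (1/25 - 314) + 182 = -7849/25 + 182 = -3299/25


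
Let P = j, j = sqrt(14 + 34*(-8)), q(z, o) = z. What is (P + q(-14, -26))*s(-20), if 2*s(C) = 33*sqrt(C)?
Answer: 33*I*sqrt(5)*(-14 + I*sqrt(258)) ≈ -1185.2 - 1033.1*I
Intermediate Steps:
s(C) = 33*sqrt(C)/2 (s(C) = (33*sqrt(C))/2 = 33*sqrt(C)/2)
j = I*sqrt(258) (j = sqrt(14 - 272) = sqrt(-258) = I*sqrt(258) ≈ 16.062*I)
P = I*sqrt(258) ≈ 16.062*I
(P + q(-14, -26))*s(-20) = (I*sqrt(258) - 14)*(33*sqrt(-20)/2) = (-14 + I*sqrt(258))*(33*(2*I*sqrt(5))/2) = (-14 + I*sqrt(258))*(33*I*sqrt(5)) = 33*I*sqrt(5)*(-14 + I*sqrt(258))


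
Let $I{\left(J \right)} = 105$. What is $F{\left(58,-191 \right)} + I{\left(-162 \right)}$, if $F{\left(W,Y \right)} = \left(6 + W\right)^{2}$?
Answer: $4201$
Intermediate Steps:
$F{\left(58,-191 \right)} + I{\left(-162 \right)} = \left(6 + 58\right)^{2} + 105 = 64^{2} + 105 = 4096 + 105 = 4201$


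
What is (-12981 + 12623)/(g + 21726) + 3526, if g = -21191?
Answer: 1886052/535 ≈ 3525.3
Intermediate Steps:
(-12981 + 12623)/(g + 21726) + 3526 = (-12981 + 12623)/(-21191 + 21726) + 3526 = -358/535 + 3526 = 1886052/535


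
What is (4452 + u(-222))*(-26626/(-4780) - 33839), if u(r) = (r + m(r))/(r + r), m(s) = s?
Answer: -360078027341/2390 ≈ -1.5066e+8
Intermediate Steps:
u(r) = 1 (u(r) = (r + r)/(r + r) = (2*r)/((2*r)) = (2*r)*(1/(2*r)) = 1)
(4452 + u(-222))*(-26626/(-4780) - 33839) = (4452 + 1)*(-26626/(-4780) - 33839) = 4453*(-26626*(-1/4780) - 33839) = 4453*(13313/2390 - 33839) = 4453*(-80861897/2390) = -360078027341/2390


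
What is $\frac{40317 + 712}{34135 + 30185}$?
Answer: $\frac{41029}{64320} \approx 0.63789$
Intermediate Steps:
$\frac{40317 + 712}{34135 + 30185} = \frac{41029}{64320}$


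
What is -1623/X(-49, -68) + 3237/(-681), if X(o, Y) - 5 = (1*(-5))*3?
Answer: 357631/2270 ≈ 157.55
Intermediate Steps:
X(o, Y) = -10 (X(o, Y) = 5 + (1*(-5))*3 = 5 - 5*3 = 5 - 15 = -10)
-1623/X(-49, -68) + 3237/(-681) = -1623/(-10) + 3237/(-681) = -1623*(-⅒) + 3237*(-1/681) = 1623/10 - 1079/227 = 357631/2270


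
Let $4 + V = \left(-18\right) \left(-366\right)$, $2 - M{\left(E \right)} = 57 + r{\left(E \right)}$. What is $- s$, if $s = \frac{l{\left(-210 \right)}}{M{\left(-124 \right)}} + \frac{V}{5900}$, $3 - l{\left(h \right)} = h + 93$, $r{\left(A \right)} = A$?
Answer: $- \frac{96858}{33925} \approx -2.8551$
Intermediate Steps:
$M{\left(E \right)} = -55 - E$ ($M{\left(E \right)} = 2 - \left(57 + E\right) = -55 - E$)
$l{\left(h \right)} = -90 - h$ ($l{\left(h \right)} = 3 - \left(h + 93\right) = 3 - \left(93 + h\right) = -90 - h$)
$V = 6584$ ($V = -4 - -6588 = -4 + 6588 = 6584$)
$s = \frac{96858}{33925}$ ($s = \frac{-90 - -210}{-55 - -124} + \frac{6584}{5900} = \frac{-90 + 210}{-55 + 124} + 6584 \cdot \frac{1}{5900} = \frac{120}{69} + \frac{1646}{1475} = 120 \cdot \frac{1}{69} + \frac{1646}{1475} = \frac{40}{23} + \frac{1646}{1475} = \frac{96858}{33925} \approx 2.8551$)
$- s = \left(-1\right) \frac{96858}{33925} = - \frac{96858}{33925}$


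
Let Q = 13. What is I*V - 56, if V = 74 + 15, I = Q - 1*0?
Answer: 1101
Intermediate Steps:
I = 13 (I = 13 - 1*0 = 13 + 0 = 13)
V = 89
I*V - 56 = 13*89 - 56 = 1157 - 56 = 1101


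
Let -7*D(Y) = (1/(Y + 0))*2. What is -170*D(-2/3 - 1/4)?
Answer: -4080/77 ≈ -52.987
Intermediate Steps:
D(Y) = -2/(7*Y) (D(Y) = -1/(Y + 0)*2/7 = -1/Y*2/7 = -2/(7*Y))
-170*D(-2/3 - 1/4) = -(-340)/(7*(-2/3 - 1/4)) = -(-340)/(7*(-2*⅓ - 1*¼)) = -(-340)/(7*(-⅔ - ¼)) = -(-340)/(7*(-11/12)) = -(-340)*(-12)/(7*11) = -170*24/77 = -4080/77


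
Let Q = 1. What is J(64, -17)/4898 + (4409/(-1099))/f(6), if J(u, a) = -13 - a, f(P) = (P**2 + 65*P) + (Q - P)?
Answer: -9872283/1133100871 ≈ -0.0087126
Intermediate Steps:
f(P) = 1 + P**2 + 64*P (f(P) = (P**2 + 65*P) + (1 - P) = 1 + P**2 + 64*P)
J(64, -17)/4898 + (4409/(-1099))/f(6) = (-13 - 1*(-17))/4898 + (4409/(-1099))/(1 + 6**2 + 64*6) = (-13 + 17)*(1/4898) + (4409*(-1/1099))/(1 + 36 + 384) = 4*(1/4898) - 4409/1099/421 = 2/2449 - 4409/1099*1/421 = 2/2449 - 4409/462679 = -9872283/1133100871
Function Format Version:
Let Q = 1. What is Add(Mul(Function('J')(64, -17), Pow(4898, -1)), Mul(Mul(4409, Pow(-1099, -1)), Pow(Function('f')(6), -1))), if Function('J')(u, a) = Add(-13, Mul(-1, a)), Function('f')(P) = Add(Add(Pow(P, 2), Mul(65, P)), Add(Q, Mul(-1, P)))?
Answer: Rational(-9872283, 1133100871) ≈ -0.0087126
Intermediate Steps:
Function('f')(P) = Add(1, Pow(P, 2), Mul(64, P)) (Function('f')(P) = Add(Add(Pow(P, 2), Mul(65, P)), Add(1, Mul(-1, P))) = Add(1, Pow(P, 2), Mul(64, P)))
Add(Mul(Function('J')(64, -17), Pow(4898, -1)), Mul(Mul(4409, Pow(-1099, -1)), Pow(Function('f')(6), -1))) = Add(Mul(Add(-13, Mul(-1, -17)), Pow(4898, -1)), Mul(Mul(4409, Pow(-1099, -1)), Pow(Add(1, Pow(6, 2), Mul(64, 6)), -1))) = Add(Mul(Add(-13, 17), Rational(1, 4898)), Mul(Mul(4409, Rational(-1, 1099)), Pow(Add(1, 36, 384), -1))) = Add(Mul(4, Rational(1, 4898)), Mul(Rational(-4409, 1099), Pow(421, -1))) = Add(Rational(2, 2449), Mul(Rational(-4409, 1099), Rational(1, 421))) = Add(Rational(2, 2449), Rational(-4409, 462679)) = Rational(-9872283, 1133100871)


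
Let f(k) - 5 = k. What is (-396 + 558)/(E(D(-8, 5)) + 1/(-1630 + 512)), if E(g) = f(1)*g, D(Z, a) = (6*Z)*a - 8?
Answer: -181116/1663585 ≈ -0.10887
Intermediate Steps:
D(Z, a) = -8 + 6*Z*a (D(Z, a) = 6*Z*a - 8 = -8 + 6*Z*a)
f(k) = 5 + k
E(g) = 6*g (E(g) = (5 + 1)*g = 6*g)
(-396 + 558)/(E(D(-8, 5)) + 1/(-1630 + 512)) = (-396 + 558)/(6*(-8 + 6*(-8)*5) + 1/(-1630 + 512)) = 162/(6*(-8 - 240) + 1/(-1118)) = 162/(6*(-248) - 1/1118) = 162/(-1488 - 1/1118) = 162/(-1663585/1118) = 162*(-1118/1663585) = -181116/1663585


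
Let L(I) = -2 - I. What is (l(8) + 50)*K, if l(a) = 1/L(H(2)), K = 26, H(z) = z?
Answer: 2587/2 ≈ 1293.5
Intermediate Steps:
l(a) = -¼ (l(a) = 1/(-2 - 1*2) = 1/(-2 - 2) = 1/(-4) = -¼)
(l(8) + 50)*K = (-¼ + 50)*26 = (199/4)*26 = 2587/2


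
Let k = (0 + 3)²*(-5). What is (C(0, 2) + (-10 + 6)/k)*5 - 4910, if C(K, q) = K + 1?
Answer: -44141/9 ≈ -4904.6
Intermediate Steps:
C(K, q) = 1 + K
k = -45 (k = 3²*(-5) = 9*(-5) = -45)
(C(0, 2) + (-10 + 6)/k)*5 - 4910 = ((1 + 0) + (-10 + 6)/(-45))*5 - 4910 = (1 - 4*(-1/45))*5 - 4910 = (1 + 4/45)*5 - 4910 = (49/45)*5 - 4910 = 49/9 - 4910 = -44141/9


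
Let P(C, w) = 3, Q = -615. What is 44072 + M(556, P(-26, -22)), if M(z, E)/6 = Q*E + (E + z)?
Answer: 36356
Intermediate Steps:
M(z, E) = -3684*E + 6*z (M(z, E) = 6*(-615*E + (E + z)) = 6*(z - 614*E) = -3684*E + 6*z)
44072 + M(556, P(-26, -22)) = 44072 + (-3684*3 + 6*556) = 44072 + (-11052 + 3336) = 44072 - 7716 = 36356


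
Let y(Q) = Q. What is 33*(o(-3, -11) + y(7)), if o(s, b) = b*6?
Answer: -1947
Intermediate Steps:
o(s, b) = 6*b
33*(o(-3, -11) + y(7)) = 33*(6*(-11) + 7) = 33*(-66 + 7) = 33*(-59) = -1947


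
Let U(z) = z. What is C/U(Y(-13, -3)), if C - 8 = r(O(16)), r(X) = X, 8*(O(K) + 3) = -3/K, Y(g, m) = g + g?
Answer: -49/256 ≈ -0.19141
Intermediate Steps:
Y(g, m) = 2*g
O(K) = -3 - 3/(8*K) (O(K) = -3 + (-3/K)/8 = -3 - 3/(8*K))
C = 637/128 (C = 8 + (-3 - 3/8/16) = 8 + (-3 - 3/8*1/16) = 8 + (-3 - 3/128) = 8 - 387/128 = 637/128 ≈ 4.9766)
C/U(Y(-13, -3)) = 637/(128*((2*(-13)))) = (637/128)/(-26) = (637/128)*(-1/26) = -49/256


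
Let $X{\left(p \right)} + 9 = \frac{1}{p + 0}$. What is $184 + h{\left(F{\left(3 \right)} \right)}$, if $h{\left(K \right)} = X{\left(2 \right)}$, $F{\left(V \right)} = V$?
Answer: $\frac{351}{2} \approx 175.5$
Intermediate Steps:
$X{\left(p \right)} = -9 + \frac{1}{p}$ ($X{\left(p \right)} = -9 + \frac{1}{p + 0} = -9 + \frac{1}{p}$)
$h{\left(K \right)} = - \frac{17}{2}$ ($h{\left(K \right)} = -9 + \frac{1}{2} = - \frac{17}{2}$)
$184 + h{\left(F{\left(3 \right)} \right)} = 184 - \frac{17}{2} = \frac{351}{2}$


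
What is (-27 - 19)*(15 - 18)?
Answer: 138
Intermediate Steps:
(-27 - 19)*(15 - 18) = -46*(-3) = 138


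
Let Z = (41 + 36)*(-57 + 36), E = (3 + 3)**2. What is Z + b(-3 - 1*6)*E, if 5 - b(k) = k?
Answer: -1113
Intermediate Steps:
b(k) = 5 - k
E = 36 (E = 6**2 = 36)
Z = -1617 (Z = 77*(-21) = -1617)
Z + b(-3 - 1*6)*E = -1617 + (5 - (-3 - 1*6))*36 = -1617 + (5 - (-3 - 6))*36 = -1617 + (5 - 1*(-9))*36 = -1617 + (5 + 9)*36 = -1617 + 14*36 = -1617 + 504 = -1113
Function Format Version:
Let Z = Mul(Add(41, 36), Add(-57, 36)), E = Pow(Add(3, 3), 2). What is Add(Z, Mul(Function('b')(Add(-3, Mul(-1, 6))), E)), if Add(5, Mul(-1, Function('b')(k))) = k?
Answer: -1113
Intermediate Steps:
Function('b')(k) = Add(5, Mul(-1, k))
E = 36 (E = Pow(6, 2) = 36)
Z = -1617 (Z = Mul(77, -21) = -1617)
Add(Z, Mul(Function('b')(Add(-3, Mul(-1, 6))), E)) = Add(-1617, Mul(Add(5, Mul(-1, Add(-3, Mul(-1, 6)))), 36)) = Add(-1617, Mul(Add(5, Mul(-1, Add(-3, -6))), 36)) = Add(-1617, Mul(Add(5, Mul(-1, -9)), 36)) = Add(-1617, Mul(Add(5, 9), 36)) = Add(-1617, Mul(14, 36)) = Add(-1617, 504) = -1113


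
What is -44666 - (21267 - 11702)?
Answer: -54231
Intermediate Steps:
-44666 - (21267 - 11702) = -44666 - 1*9565 = -44666 - 9565 = -54231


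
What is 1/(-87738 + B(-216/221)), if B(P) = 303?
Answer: -1/87435 ≈ -1.1437e-5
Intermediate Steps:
1/(-87738 + B(-216/221)) = 1/(-87738 + 303) = 1/(-87435) = -1/87435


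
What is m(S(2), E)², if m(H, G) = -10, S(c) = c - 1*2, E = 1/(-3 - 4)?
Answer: 100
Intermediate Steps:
E = -⅐ (E = 1/(-7) = -⅐ ≈ -0.14286)
S(c) = -2 + c (S(c) = c - 2 = -2 + c)
m(S(2), E)² = (-10)² = 100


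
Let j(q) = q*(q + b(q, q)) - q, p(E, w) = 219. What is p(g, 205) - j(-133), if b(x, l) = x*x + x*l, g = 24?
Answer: 4687671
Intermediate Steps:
b(x, l) = x² + l*x
j(q) = -q + q*(q + 2*q²) (j(q) = q*(q + q*(q + q)) - q = q*(q + q*(2*q)) - q = q*(q + 2*q²) - q = -q + q*(q + 2*q²))
p(g, 205) - j(-133) = 219 - (-133)*(-1 - 133 + 2*(-133)²) = 219 - (-133)*(-1 - 133 + 2*17689) = 219 - (-133)*(-1 - 133 + 35378) = 219 - (-133)*35244 = 219 - 1*(-4687452) = 219 + 4687452 = 4687671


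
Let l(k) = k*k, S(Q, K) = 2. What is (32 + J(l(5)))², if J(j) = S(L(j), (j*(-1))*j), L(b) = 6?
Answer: 1156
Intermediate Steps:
l(k) = k²
J(j) = 2
(32 + J(l(5)))² = (32 + 2)² = 34² = 1156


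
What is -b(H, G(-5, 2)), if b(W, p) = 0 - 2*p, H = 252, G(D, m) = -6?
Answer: -12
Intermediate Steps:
b(W, p) = -2*p
-b(H, G(-5, 2)) = -(-2)*(-6) = -1*12 = -12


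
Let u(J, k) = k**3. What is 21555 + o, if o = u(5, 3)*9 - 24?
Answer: 21774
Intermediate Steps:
o = 219 (o = 3**3*9 - 24 = 27*9 - 24 = 243 - 24 = 219)
21555 + o = 21555 + 219 = 21774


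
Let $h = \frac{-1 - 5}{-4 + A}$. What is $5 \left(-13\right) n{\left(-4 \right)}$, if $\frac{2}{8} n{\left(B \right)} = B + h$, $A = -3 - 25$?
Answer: $\frac{3965}{4} \approx 991.25$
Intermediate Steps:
$A = -28$ ($A = -3 - 25 = -28$)
$h = \frac{3}{16}$ ($h = \frac{-1 - 5}{-4 - 28} = - \frac{6}{-32} = \left(-6\right) \left(- \frac{1}{32}\right) = \frac{3}{16} \approx 0.1875$)
$n{\left(B \right)} = \frac{3}{4} + 4 B$ ($n{\left(B \right)} = 4 \left(B + \frac{3}{16}\right) = 4 \left(\frac{3}{16} + B\right) = \frac{3}{4} + 4 B$)
$5 \left(-13\right) n{\left(-4 \right)} = 5 \left(-13\right) \left(\frac{3}{4} + 4 \left(-4\right)\right) = - 65 \left(\frac{3}{4} - 16\right) = \left(-65\right) \left(- \frac{61}{4}\right) = \frac{3965}{4}$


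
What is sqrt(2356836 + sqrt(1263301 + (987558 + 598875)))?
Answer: sqrt(2356836 + 19*sqrt(7894)) ≈ 1535.7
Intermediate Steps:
sqrt(2356836 + sqrt(1263301 + (987558 + 598875))) = sqrt(2356836 + sqrt(1263301 + 1586433)) = sqrt(2356836 + sqrt(2849734)) = sqrt(2356836 + 19*sqrt(7894))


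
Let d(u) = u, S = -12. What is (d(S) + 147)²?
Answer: 18225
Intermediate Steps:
(d(S) + 147)² = (-12 + 147)² = 135² = 18225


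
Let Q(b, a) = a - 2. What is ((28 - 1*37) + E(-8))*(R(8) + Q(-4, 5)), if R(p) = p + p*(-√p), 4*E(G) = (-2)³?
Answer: -121 + 176*√2 ≈ 127.90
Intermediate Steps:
E(G) = -2 (E(G) = (¼)*(-2)³ = (¼)*(-8) = -2)
Q(b, a) = -2 + a
R(p) = p - p^(3/2)
((28 - 1*37) + E(-8))*(R(8) + Q(-4, 5)) = ((28 - 1*37) - 2)*((8 - 8^(3/2)) + (-2 + 5)) = ((28 - 37) - 2)*((8 - 16*√2) + 3) = (-9 - 2)*((8 - 16*√2) + 3) = -11*(11 - 16*√2) = -121 + 176*√2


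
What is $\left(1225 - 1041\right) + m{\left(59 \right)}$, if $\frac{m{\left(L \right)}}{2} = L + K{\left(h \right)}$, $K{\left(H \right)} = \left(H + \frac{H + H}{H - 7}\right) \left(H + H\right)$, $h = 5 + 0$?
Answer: $302$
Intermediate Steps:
$h = 5$
$K{\left(H \right)} = 2 H \left(H + \frac{2 H}{-7 + H}\right)$ ($K{\left(H \right)} = \left(H + \frac{2 H}{-7 + H}\right) 2 H = 2 H \left(H + \frac{2 H}{-7 + H}\right)$)
$m{\left(L \right)} = 2 L$ ($m{\left(L \right)} = 2 \left(L + \frac{2 \cdot 5^{2} \left(-5 + 5\right)}{-7 + 5}\right) = 2 \left(L + 2 \cdot 25 \frac{1}{-2} \cdot 0\right) = 2 \left(L + 2 \cdot 25 \left(- \frac{1}{2}\right) 0\right) = 2 \left(L + 0\right) = 2 L$)
$\left(1225 - 1041\right) + m{\left(59 \right)} = \left(1225 - 1041\right) + 2 \cdot 59 = 184 + 118 = 302$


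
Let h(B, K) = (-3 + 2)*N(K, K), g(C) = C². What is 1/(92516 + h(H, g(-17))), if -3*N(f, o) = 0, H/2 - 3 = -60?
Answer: 1/92516 ≈ 1.0809e-5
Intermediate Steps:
H = -114 (H = 6 + 2*(-60) = 6 - 120 = -114)
N(f, o) = 0 (N(f, o) = -⅓*0 = 0)
h(B, K) = 0 (h(B, K) = (-3 + 2)*0 = -1*0 = 0)
1/(92516 + h(H, g(-17))) = 1/(92516 + 0) = 1/92516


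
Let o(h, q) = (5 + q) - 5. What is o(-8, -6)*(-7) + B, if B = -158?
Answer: -116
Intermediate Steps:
o(h, q) = q
o(-8, -6)*(-7) + B = -6*(-7) - 158 = 42 - 158 = -116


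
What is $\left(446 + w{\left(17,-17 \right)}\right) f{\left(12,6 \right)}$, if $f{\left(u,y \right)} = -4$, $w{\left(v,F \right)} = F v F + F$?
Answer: $-21368$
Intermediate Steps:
$w{\left(v,F \right)} = F + v F^{2}$ ($w{\left(v,F \right)} = v F^{2} + F = F + v F^{2}$)
$\left(446 + w{\left(17,-17 \right)}\right) f{\left(12,6 \right)} = \left(446 - 17 \left(1 - 289\right)\right) \left(-4\right) = \left(446 - -4896\right) \left(-4\right) = \left(446 + 4896\right) \left(-4\right) = 5342 \left(-4\right) = -21368$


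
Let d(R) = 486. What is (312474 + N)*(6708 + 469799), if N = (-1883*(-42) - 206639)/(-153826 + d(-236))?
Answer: 22831780828979491/153340 ≈ 1.4890e+11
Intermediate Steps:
N = 127553/153340 (N = (-1883*(-42) - 206639)/(-153826 + 486) = (79086 - 206639)/(-153340) = -127553*(-1/153340) = 127553/153340 ≈ 0.83183)
(312474 + N)*(6708 + 469799) = (312474 + 127553/153340)*(6708 + 469799) = (47914890713/153340)*476507 = 22831780828979491/153340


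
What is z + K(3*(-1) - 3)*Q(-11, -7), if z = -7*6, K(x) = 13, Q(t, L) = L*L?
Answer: 595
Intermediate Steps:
Q(t, L) = L²
z = -42
z + K(3*(-1) - 3)*Q(-11, -7) = -42 + 13*(-7)² = -42 + 13*49 = -42 + 637 = 595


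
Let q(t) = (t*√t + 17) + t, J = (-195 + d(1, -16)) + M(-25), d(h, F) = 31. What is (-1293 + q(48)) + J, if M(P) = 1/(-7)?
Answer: -9745/7 + 192*√3 ≈ -1059.6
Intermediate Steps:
M(P) = -⅐
J = -1149/7 (J = (-195 + 31) - ⅐ = -164 - ⅐ = -1149/7 ≈ -164.14)
q(t) = 17 + t + t^(3/2) (q(t) = (t^(3/2) + 17) + t = (17 + t^(3/2)) + t = 17 + t + t^(3/2))
(-1293 + q(48)) + J = (-1293 + (17 + 48 + 48^(3/2))) - 1149/7 = (-1293 + (17 + 48 + 192*√3)) - 1149/7 = (-1293 + (65 + 192*√3)) - 1149/7 = (-1228 + 192*√3) - 1149/7 = -9745/7 + 192*√3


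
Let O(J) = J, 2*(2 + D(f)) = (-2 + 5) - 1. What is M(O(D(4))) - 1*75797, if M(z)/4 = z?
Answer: -75801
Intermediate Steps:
D(f) = -1 (D(f) = -2 + ((-2 + 5) - 1)/2 = -2 + (3 - 1)/2 = -2 + (1/2)*2 = -2 + 1 = -1)
M(z) = 4*z
M(O(D(4))) - 1*75797 = 4*(-1) - 1*75797 = -4 - 75797 = -75801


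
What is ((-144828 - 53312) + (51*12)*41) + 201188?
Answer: 28140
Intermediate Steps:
((-144828 - 53312) + (51*12)*41) + 201188 = (-198140 + 612*41) + 201188 = (-198140 + 25092) + 201188 = -173048 + 201188 = 28140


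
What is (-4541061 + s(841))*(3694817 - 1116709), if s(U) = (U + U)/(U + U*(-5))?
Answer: -11707346981642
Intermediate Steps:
s(U) = -1/2 (s(U) = (2*U)/(U - 5*U) = (2*U)/((-4*U)) = (2*U)*(-1/(4*U)) = -1/2)
(-4541061 + s(841))*(3694817 - 1116709) = (-4541061 - 1/2)*(3694817 - 1116709) = -9082123/2*2578108 = -11707346981642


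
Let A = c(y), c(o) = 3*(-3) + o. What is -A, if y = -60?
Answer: 69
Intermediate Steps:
c(o) = -9 + o
A = -69 (A = -9 - 60 = -69)
-A = -1*(-69) = 69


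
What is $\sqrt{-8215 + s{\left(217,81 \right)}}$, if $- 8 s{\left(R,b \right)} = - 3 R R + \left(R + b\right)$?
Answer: $\frac{9 \sqrt{1858}}{4} \approx 96.985$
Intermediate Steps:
$s{\left(R,b \right)} = - \frac{R}{8} - \frac{b}{8} + \frac{3 R^{2}}{8}$ ($s{\left(R,b \right)} = - \frac{- 3 R R + \left(R + b\right)}{8} = - \frac{- 3 R^{2} + \left(R + b\right)}{8} = - \frac{R + b - 3 R^{2}}{8} = - \frac{R}{8} - \frac{b}{8} + \frac{3 R^{2}}{8}$)
$\sqrt{-8215 + s{\left(217,81 \right)}} = \sqrt{-8215 - \left(\frac{149}{4} - \frac{141267}{8}\right)} = \sqrt{-8215 - - \frac{140969}{8}} = \sqrt{-8215 + \frac{140969}{8}} = \sqrt{\frac{75249}{8}} = \frac{9 \sqrt{1858}}{4}$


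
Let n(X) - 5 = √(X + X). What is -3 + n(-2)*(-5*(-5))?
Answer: 122 + 50*I ≈ 122.0 + 50.0*I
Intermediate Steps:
n(X) = 5 + √2*√X (n(X) = 5 + √(X + X) = 5 + √(2*X) = 5 + √2*√X)
-3 + n(-2)*(-5*(-5)) = -3 + (5 + √2*√(-2))*(-5*(-5)) = -3 + (5 + √2*(I*√2))*25 = -3 + (5 + 2*I)*25 = -3 + (125 + 50*I) = 122 + 50*I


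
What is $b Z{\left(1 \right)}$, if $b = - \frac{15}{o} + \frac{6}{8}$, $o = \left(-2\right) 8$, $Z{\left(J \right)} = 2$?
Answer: $\frac{27}{8} \approx 3.375$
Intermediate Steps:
$o = -16$
$b = \frac{27}{16}$ ($b = - \frac{15}{-16} + \frac{6}{8} = \left(-15\right) \left(- \frac{1}{16}\right) + 6 \cdot \frac{1}{8} = \frac{15}{16} + \frac{3}{4} = \frac{27}{16} \approx 1.6875$)
$b Z{\left(1 \right)} = \frac{27}{16} \cdot 2 = \frac{27}{8}$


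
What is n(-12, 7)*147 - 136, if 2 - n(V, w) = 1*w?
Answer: -871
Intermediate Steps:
n(V, w) = 2 - w
n(-12, 7)*147 - 136 = (2 - 1*7)*147 - 136 = (2 - 7)*147 - 136 = -5*147 - 136 = -735 - 136 = -871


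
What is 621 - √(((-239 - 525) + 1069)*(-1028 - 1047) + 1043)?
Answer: 621 - 2*I*√157958 ≈ 621.0 - 794.88*I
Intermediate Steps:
621 - √(((-239 - 525) + 1069)*(-1028 - 1047) + 1043) = 621 - √((-764 + 1069)*(-2075) + 1043) = 621 - √(305*(-2075) + 1043) = 621 - √(-632875 + 1043) = 621 - √(-631832) = 621 - 2*I*√157958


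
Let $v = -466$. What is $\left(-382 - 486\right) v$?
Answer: $404488$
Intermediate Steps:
$\left(-382 - 486\right) v = \left(-382 - 486\right) \left(-466\right) = \left(-868\right) \left(-466\right) = 404488$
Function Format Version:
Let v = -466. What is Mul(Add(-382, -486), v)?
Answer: 404488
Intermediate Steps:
Mul(Add(-382, -486), v) = Mul(Add(-382, -486), -466) = Mul(-868, -466) = 404488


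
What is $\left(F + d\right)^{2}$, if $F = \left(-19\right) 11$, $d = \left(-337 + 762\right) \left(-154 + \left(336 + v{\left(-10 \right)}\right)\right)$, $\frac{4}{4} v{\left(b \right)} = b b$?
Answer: $14313968881$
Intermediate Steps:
$v{\left(b \right)} = b^{2}$ ($v{\left(b \right)} = b b = b^{2}$)
$d = 119850$ ($d = \left(-337 + 762\right) \left(-154 + \left(336 + \left(-10\right)^{2}\right)\right) = 425 \left(-154 + \left(336 + 100\right)\right) = 425 \left(-154 + 436\right) = 425 \cdot 282 = 119850$)
$F = -209$
$\left(F + d\right)^{2} = \left(-209 + 119850\right)^{2} = 119641^{2} = 14313968881$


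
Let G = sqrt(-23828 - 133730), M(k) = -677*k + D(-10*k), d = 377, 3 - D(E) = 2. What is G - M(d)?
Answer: 255228 + I*sqrt(157558) ≈ 2.5523e+5 + 396.94*I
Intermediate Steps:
D(E) = 1 (D(E) = 3 - 1*2 = 3 - 2 = 1)
M(k) = 1 - 677*k (M(k) = -677*k + 1 = 1 - 677*k)
G = I*sqrt(157558) (G = sqrt(-157558) = I*sqrt(157558) ≈ 396.94*I)
G - M(d) = I*sqrt(157558) - (1 - 677*377) = I*sqrt(157558) - (1 - 255229) = I*sqrt(157558) - 1*(-255228) = I*sqrt(157558) + 255228 = 255228 + I*sqrt(157558)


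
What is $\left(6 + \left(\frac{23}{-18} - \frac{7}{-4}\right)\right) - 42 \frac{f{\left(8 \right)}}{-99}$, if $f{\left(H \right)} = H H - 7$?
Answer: $\frac{12139}{396} \approx 30.654$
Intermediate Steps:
$f{\left(H \right)} = -7 + H^{2}$ ($f{\left(H \right)} = H^{2} - 7 = -7 + H^{2}$)
$\left(6 + \left(\frac{23}{-18} - \frac{7}{-4}\right)\right) - 42 \frac{f{\left(8 \right)}}{-99} = \left(6 + \left(\frac{23}{-18} - \frac{7}{-4}\right)\right) - 42 \frac{-7 + 8^{2}}{-99} = \left(6 + \left(23 \left(- \frac{1}{18}\right) - - \frac{7}{4}\right)\right) - 42 \left(-7 + 64\right) \left(- \frac{1}{99}\right) = \left(6 + \left(- \frac{23}{18} + \frac{7}{4}\right)\right) - 42 \cdot 57 \left(- \frac{1}{99}\right) = \left(6 + \frac{17}{36}\right) - - \frac{266}{11} = \frac{233}{36} + \frac{266}{11} = \frac{12139}{396}$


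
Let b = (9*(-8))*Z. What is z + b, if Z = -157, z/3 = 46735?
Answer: 151509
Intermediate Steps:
z = 140205 (z = 3*46735 = 140205)
b = 11304 (b = (9*(-8))*(-157) = -72*(-157) = 11304)
z + b = 140205 + 11304 = 151509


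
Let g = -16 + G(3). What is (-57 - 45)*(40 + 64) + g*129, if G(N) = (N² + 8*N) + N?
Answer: -8028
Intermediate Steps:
G(N) = N² + 9*N
g = 20 (g = -16 + 3*(9 + 3) = -16 + 3*12 = -16 + 36 = 20)
(-57 - 45)*(40 + 64) + g*129 = (-57 - 45)*(40 + 64) + 20*129 = -102*104 + 2580 = -10608 + 2580 = -8028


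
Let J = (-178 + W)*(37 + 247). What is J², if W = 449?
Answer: 5923457296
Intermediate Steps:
J = 76964 (J = (-178 + 449)*(37 + 247) = 271*284 = 76964)
J² = 76964² = 5923457296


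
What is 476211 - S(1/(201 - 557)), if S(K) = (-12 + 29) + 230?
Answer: 475964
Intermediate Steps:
S(K) = 247 (S(K) = 17 + 230 = 247)
476211 - S(1/(201 - 557)) = 476211 - 1*247 = 476211 - 247 = 475964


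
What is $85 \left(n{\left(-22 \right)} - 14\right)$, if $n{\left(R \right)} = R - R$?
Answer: $-1190$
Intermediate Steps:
$n{\left(R \right)} = 0$
$85 \left(n{\left(-22 \right)} - 14\right) = 85 \left(0 - 14\right) = 85 \left(-14\right) = -1190$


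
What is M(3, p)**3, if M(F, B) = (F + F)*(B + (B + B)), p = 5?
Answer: 729000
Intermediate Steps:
M(F, B) = 6*B*F (M(F, B) = (2*F)*(B + 2*B) = (2*F)*(3*B) = 6*B*F)
M(3, p)**3 = (6*5*3)**3 = 90**3 = 729000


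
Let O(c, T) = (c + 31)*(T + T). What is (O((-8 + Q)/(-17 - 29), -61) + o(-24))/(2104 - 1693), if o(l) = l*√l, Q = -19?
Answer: -88633/9453 - 16*I*√6/137 ≈ -9.3762 - 0.28607*I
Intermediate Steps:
o(l) = l^(3/2)
O(c, T) = 2*T*(31 + c) (O(c, T) = (31 + c)*(2*T) = 2*T*(31 + c))
(O((-8 + Q)/(-17 - 29), -61) + o(-24))/(2104 - 1693) = (2*(-61)*(31 + (-8 - 19)/(-17 - 29)) + (-24)^(3/2))/(2104 - 1693) = (2*(-61)*(31 - 27/(-46)) - 48*I*√6)/411 = (2*(-61)*(31 - 27*(-1/46)) - 48*I*√6)*(1/411) = (2*(-61)*(31 + 27/46) - 48*I*√6)*(1/411) = (2*(-61)*(1453/46) - 48*I*√6)*(1/411) = (-88633/23 - 48*I*√6)*(1/411) = -88633/9453 - 16*I*√6/137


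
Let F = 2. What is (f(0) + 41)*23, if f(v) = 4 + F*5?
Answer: 1265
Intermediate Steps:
f(v) = 14 (f(v) = 4 + 2*5 = 4 + 10 = 14)
(f(0) + 41)*23 = (14 + 41)*23 = 55*23 = 1265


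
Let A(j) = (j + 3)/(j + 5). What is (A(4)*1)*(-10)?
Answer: -70/9 ≈ -7.7778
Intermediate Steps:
A(j) = (3 + j)/(5 + j)
(A(4)*1)*(-10) = (((3 + 4)/(5 + 4))*1)*(-10) = ((7/9)*1)*(-10) = (7/9)*(-10) = -70/9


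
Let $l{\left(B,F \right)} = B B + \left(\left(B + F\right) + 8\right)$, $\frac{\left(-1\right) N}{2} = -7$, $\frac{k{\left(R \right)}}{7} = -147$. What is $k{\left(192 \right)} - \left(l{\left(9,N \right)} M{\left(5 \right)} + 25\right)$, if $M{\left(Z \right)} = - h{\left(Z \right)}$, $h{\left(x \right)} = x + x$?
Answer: $66$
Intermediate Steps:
$k{\left(R \right)} = -1029$ ($k{\left(R \right)} = 7 \left(-147\right) = -1029$)
$h{\left(x \right)} = 2 x$
$N = 14$ ($N = \left(-2\right) \left(-7\right) = 14$)
$M{\left(Z \right)} = - 2 Z$
$l{\left(B,F \right)} = 8 + B + F + B^{2}$ ($l{\left(B,F \right)} = B^{2} + \left(8 + B + F\right) = 8 + B + F + B^{2}$)
$k{\left(192 \right)} - \left(l{\left(9,N \right)} M{\left(5 \right)} + 25\right) = -1029 - \left(\left(8 + 9 + 14 + 9^{2}\right) \left(\left(-2\right) 5\right) + 25\right) = -1029 - \left(\left(8 + 9 + 14 + 81\right) \left(-10\right) + 25\right) = -1029 - \left(112 \left(-10\right) + 25\right) = -1029 - \left(-1120 + 25\right) = -1029 - -1095 = -1029 + 1095 = 66$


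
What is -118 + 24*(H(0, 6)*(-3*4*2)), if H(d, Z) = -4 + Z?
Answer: -1270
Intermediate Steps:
-118 + 24*(H(0, 6)*(-3*4*2)) = -118 + 24*((-4 + 6)*(-3*4*2)) = -118 + 24*(2*(-12*2)) = -118 + 24*(2*(-24)) = -118 + 24*(-48) = -118 - 1152 = -1270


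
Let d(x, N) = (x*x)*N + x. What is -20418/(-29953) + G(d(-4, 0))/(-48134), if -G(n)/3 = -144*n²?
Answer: 387882438/720878851 ≈ 0.53807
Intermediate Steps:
d(x, N) = x + N*x² (d(x, N) = x²*N + x = N*x² + x = x + N*x²)
G(n) = 432*n² (G(n) = -(-432)*n² = 432*n²)
-20418/(-29953) + G(d(-4, 0))/(-48134) = -20418/(-29953) + (432*(-4*(1 + 0*(-4)))²)/(-48134) = -20418*(-1/29953) + (432*(-4*(1 + 0))²)*(-1/48134) = 20418/29953 + (432*(-4*1)²)*(-1/48134) = 20418/29953 + (432*(-4)²)*(-1/48134) = 20418/29953 + (432*16)*(-1/48134) = 20418/29953 + 6912*(-1/48134) = 20418/29953 - 3456/24067 = 387882438/720878851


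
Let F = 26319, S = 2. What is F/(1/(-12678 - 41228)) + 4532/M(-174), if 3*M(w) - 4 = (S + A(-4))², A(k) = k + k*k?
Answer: -70937597301/50 ≈ -1.4188e+9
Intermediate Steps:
A(k) = k + k²
M(w) = 200/3 (M(w) = 4/3 + (2 - 4*(1 - 4))²/3 = 4/3 + (2 - 4*(-3))²/3 = 4/3 + (2 + 12)²/3 = 4/3 + (⅓)*14² = 4/3 + (⅓)*196 = 4/3 + 196/3 = 200/3)
F/(1/(-12678 - 41228)) + 4532/M(-174) = 26319/(1/(-12678 - 41228)) + 4532/(200/3) = 26319/(1/(-53906)) + 4532*(3/200) = 26319/(-1/53906) + 3399/50 = 26319*(-53906) + 3399/50 = -1418752014 + 3399/50 = -70937597301/50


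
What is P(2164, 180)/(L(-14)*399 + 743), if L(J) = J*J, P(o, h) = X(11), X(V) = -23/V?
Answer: -23/868417 ≈ -2.6485e-5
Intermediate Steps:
P(o, h) = -23/11
L(J) = J**2
P(2164, 180)/(L(-14)*399 + 743) = -23/(11*((-14)**2*399 + 743)) = -23/(11*(196*399 + 743)) = -23/(11*(78204 + 743)) = -23/11/78947 = -23/11*1/78947 = -23/868417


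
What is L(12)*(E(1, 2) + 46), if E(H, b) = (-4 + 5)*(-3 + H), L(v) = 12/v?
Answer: 44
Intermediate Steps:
E(H, b) = -3 + H (E(H, b) = 1*(-3 + H) = -3 + H)
L(12)*(E(1, 2) + 46) = (12/12)*((-3 + 1) + 46) = (12*(1/12))*(-2 + 46) = 1*44 = 44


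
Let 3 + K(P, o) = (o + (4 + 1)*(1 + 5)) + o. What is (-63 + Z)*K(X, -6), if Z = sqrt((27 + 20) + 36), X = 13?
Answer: -945 + 15*sqrt(83) ≈ -808.34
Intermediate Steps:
Z = sqrt(83) (Z = sqrt(47 + 36) = sqrt(83) ≈ 9.1104)
K(P, o) = 27 + 2*o (K(P, o) = -3 + ((o + (4 + 1)*(1 + 5)) + o) = -3 + ((o + 5*6) + o) = -3 + ((o + 30) + o) = -3 + ((30 + o) + o) = -3 + (30 + 2*o) = 27 + 2*o)
(-63 + Z)*K(X, -6) = (-63 + sqrt(83))*(27 + 2*(-6)) = (-63 + sqrt(83))*(27 - 12) = (-63 + sqrt(83))*15 = -945 + 15*sqrt(83)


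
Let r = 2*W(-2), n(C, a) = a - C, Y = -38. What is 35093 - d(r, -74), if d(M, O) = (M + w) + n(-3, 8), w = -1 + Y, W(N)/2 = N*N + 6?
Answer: 35081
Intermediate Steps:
W(N) = 12 + 2*N² (W(N) = 2*(N*N + 6) = 2*(N² + 6) = 2*(6 + N²) = 12 + 2*N²)
r = 40 (r = 2*(12 + 2*(-2)²) = 2*(12 + 2*4) = 2*(12 + 8) = 2*20 = 40)
w = -39 (w = -1 - 38 = -39)
d(M, O) = -28 + M (d(M, O) = (M - 39) + (8 - 1*(-3)) = (-39 + M) + (8 + 3) = (-39 + M) + 11 = -28 + M)
35093 - d(r, -74) = 35093 - (-28 + 40) = 35093 - 1*12 = 35093 - 12 = 35081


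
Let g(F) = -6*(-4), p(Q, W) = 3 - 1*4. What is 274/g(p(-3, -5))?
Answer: 137/12 ≈ 11.417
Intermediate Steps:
p(Q, W) = -1 (p(Q, W) = 3 - 4 = -1)
g(F) = 24
274/g(p(-3, -5)) = 274/24 = 274*(1/24) = 137/12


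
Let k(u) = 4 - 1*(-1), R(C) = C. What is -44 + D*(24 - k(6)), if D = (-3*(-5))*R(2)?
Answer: 526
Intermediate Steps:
k(u) = 5 (k(u) = 4 + 1 = 5)
D = 30 (D = -3*(-5)*2 = 15*2 = 30)
-44 + D*(24 - k(6)) = -44 + 30*(24 - 1*5) = -44 + 30*(24 - 5) = -44 + 30*19 = -44 + 570 = 526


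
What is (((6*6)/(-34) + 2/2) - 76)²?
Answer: 1671849/289 ≈ 5784.9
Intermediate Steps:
(((6*6)/(-34) + 2/2) - 76)² = ((36*(-1/34) + 2*(½)) - 76)² = ((-18/17 + 1) - 76)² = (-1/17 - 76)² = (-1293/17)² = 1671849/289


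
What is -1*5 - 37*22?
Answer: -819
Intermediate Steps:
-1*5 - 37*22 = -5 - 814 = -819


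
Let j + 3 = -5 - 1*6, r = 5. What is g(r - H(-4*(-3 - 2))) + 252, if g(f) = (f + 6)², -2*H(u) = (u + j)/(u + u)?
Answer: 599449/1600 ≈ 374.66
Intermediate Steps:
j = -14 (j = -3 + (-5 - 1*6) = -3 + (-5 - 6) = -3 - 11 = -14)
H(u) = -(-14 + u)/(4*u) (H(u) = -(u - 14)/(2*(u + u)) = -(-14 + u)/(2*(2*u)) = -(-14 + u)*1/(2*u)/2 = -(-14 + u)/(4*u))
g(f) = (6 + f)²
g(r - H(-4*(-3 - 2))) + 252 = (6 + (5 - (14 - (-4)*(-3 - 2))/(4*((-4*(-3 - 2))))))² + 252 = (6 + (5 - (14 - (-4)*(-5))/(4*((-4*(-5))))))² + 252 = (6 + (5 - (14 - 1*20)/(4*20)))² + 252 = (6 + (5 - (14 - 20)/(4*20)))² + 252 = (6 + (5 - (-6)/(4*20)))² + 252 = (6 + (5 - 1*(-3/40)))² + 252 = (6 + (5 + 3/40))² + 252 = (6 + 203/40)² + 252 = (443/40)² + 252 = 196249/1600 + 252 = 599449/1600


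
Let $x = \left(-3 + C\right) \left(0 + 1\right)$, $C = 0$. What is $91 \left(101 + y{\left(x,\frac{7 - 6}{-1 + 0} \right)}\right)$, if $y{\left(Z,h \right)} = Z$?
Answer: $8918$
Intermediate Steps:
$x = -3$ ($x = \left(-3 + 0\right) \left(0 + 1\right) = \left(-3\right) 1 = -3$)
$91 \left(101 + y{\left(x,\frac{7 - 6}{-1 + 0} \right)}\right) = 91 \left(101 - 3\right) = 91 \cdot 98 = 8918$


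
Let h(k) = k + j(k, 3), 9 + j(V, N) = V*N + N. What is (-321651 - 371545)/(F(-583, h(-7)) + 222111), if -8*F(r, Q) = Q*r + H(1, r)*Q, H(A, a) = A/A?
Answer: -1386392/439275 ≈ -3.1561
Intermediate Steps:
j(V, N) = -9 + N + N*V (j(V, N) = -9 + (V*N + N) = -9 + (N*V + N) = -9 + (N + N*V) = -9 + N + N*V)
h(k) = -6 + 4*k (h(k) = k + (-9 + 3 + 3*k) = k + (-6 + 3*k) = -6 + 4*k)
H(A, a) = 1
F(r, Q) = -Q/8 - Q*r/8 (F(r, Q) = -(Q*r + 1*Q)/8 = -(Q*r + Q)/8 = -(Q + Q*r)/8 = -Q/8 - Q*r/8)
(-321651 - 371545)/(F(-583, h(-7)) + 222111) = (-321651 - 371545)/(-(-6 + 4*(-7))*(1 - 583)/8 + 222111) = -693196/(-⅛*(-6 - 28)*(-582) + 222111) = -693196/(-⅛*(-34)*(-582) + 222111) = -693196/(-4947/2 + 222111) = -693196/439275/2 = -693196*2/439275 = -1386392/439275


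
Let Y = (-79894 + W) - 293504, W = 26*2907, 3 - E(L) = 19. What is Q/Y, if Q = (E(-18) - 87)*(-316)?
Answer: -8137/74454 ≈ -0.10929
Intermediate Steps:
E(L) = -16 (E(L) = 3 - 1*19 = 3 - 19 = -16)
W = 75582
Q = 32548 (Q = (-16 - 87)*(-316) = -103*(-316) = 32548)
Y = -297816 (Y = (-79894 + 75582) - 293504 = -4312 - 293504 = -297816)
Q/Y = 32548/(-297816) = 32548*(-1/297816) = -8137/74454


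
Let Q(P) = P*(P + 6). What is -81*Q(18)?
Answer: -34992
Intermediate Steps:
Q(P) = P*(6 + P)
-81*Q(18) = -1458*(6 + 18) = -1458*24 = -81*432 = -34992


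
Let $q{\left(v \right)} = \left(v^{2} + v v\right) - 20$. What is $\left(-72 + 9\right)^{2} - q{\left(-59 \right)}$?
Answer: $-2973$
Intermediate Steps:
$q{\left(v \right)} = -20 + 2 v^{2}$ ($q{\left(v \right)} = \left(v^{2} + v^{2}\right) - 20 = 2 v^{2} - 20 = -20 + 2 v^{2}$)
$\left(-72 + 9\right)^{2} - q{\left(-59 \right)} = \left(-72 + 9\right)^{2} - \left(-20 + 2 \left(-59\right)^{2}\right) = \left(-63\right)^{2} - \left(-20 + 2 \cdot 3481\right) = 3969 - \left(-20 + 6962\right) = 3969 - 6942 = -2973$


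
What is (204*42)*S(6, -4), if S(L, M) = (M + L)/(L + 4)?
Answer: 8568/5 ≈ 1713.6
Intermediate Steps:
S(L, M) = (L + M)/(4 + L)
(204*42)*S(6, -4) = (204*42)*((6 - 4)/(4 + 6)) = 8568*(2/10) = 8568*((⅒)*2) = 8568*(⅕) = 8568/5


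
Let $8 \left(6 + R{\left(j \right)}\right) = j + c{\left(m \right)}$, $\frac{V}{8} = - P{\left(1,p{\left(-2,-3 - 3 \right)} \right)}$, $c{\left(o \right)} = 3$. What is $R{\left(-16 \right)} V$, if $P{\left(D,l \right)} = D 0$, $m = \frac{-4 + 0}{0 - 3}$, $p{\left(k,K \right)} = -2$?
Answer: $0$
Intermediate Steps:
$m = \frac{4}{3}$ ($m = - \frac{4}{-3} = \left(-4\right) \left(- \frac{1}{3}\right) = \frac{4}{3} \approx 1.3333$)
$P{\left(D,l \right)} = 0$
$V = 0$ ($V = 8 \left(\left(-1\right) 0\right) = 8 \cdot 0 = 0$)
$R{\left(j \right)} = - \frac{45}{8} + \frac{j}{8}$ ($R{\left(j \right)} = -6 + \frac{j + 3}{8} = -6 + \frac{3 + j}{8} = -6 + \left(\frac{3}{8} + \frac{j}{8}\right) = - \frac{45}{8} + \frac{j}{8}$)
$R{\left(-16 \right)} V = \left(- \frac{45}{8} + \frac{1}{8} \left(-16\right)\right) 0 = \left(- \frac{45}{8} - 2\right) 0 = \left(- \frac{61}{8}\right) 0 = 0$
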